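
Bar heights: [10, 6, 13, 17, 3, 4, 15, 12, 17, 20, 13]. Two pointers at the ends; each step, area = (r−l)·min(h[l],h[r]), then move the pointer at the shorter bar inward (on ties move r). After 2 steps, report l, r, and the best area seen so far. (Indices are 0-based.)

l=2, r=10, best area=100

[0,10] min(10,13)*10=100 best=100 * → l++
[1,10] min(6,13)*9=54 best=100 → l++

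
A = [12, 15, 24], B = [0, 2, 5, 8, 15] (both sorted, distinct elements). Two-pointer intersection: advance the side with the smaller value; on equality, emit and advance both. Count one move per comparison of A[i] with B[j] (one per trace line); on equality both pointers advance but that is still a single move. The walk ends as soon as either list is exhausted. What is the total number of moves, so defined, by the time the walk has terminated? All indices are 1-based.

[i=1,j=1] 12>0 → j++
[i=1,j=2] 12>2 → j++
[i=1,j=3] 12>5 → j++
[i=1,j=4] 12>8 → j++
[i=1,j=5] 12<15 → i++
[i=2,j=5] 15==15 emit → i++,j++

6 moves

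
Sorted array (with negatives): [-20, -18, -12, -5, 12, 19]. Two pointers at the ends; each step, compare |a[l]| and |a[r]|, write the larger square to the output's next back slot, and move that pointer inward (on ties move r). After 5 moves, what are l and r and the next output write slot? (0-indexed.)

l=3, r=3, next write slot=0

[0,5] |-20|>|19| out[5]=400 → l++
[1,5] |-18|<=|19| out[4]=361 → r--
[1,4] |-18|>|12| out[3]=324 → l++
[2,4] |-12|<=|12| out[2]=144 → r--
[2,3] |-12|>|-5| out[1]=144 → l++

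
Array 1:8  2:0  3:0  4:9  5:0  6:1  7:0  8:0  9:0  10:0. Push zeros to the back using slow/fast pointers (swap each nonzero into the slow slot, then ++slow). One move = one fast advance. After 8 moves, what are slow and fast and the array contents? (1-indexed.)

slow=4, fast=9, a=[8, 9, 1, 0, 0, 0, 0, 0, 0, 0]

(s=1,f=1) a[fast]=8≠0 swap→a[1]=8 → slow++,fast++
(s=2,f=2) a[fast]=0 → fast++
(s=2,f=3) a[fast]=0 → fast++
(s=2,f=4) a[fast]=9≠0 swap→a[2]=9 → slow++,fast++
(s=3,f=5) a[fast]=0 → fast++
(s=3,f=6) a[fast]=1≠0 swap→a[3]=1 → slow++,fast++
(s=4,f=7) a[fast]=0 → fast++
(s=4,f=8) a[fast]=0 → fast++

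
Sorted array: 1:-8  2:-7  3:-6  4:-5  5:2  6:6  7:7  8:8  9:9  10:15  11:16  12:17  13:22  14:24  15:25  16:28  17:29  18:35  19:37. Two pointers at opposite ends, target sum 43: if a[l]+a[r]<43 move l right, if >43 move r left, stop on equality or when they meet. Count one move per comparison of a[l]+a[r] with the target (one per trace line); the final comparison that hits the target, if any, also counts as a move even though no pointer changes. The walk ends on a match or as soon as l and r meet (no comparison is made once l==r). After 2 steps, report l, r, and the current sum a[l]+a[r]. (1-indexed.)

[1,19] -8+37=29 <43 → l++
[2,19] -7+37=30 <43 → l++

l=3, r=19, sum=31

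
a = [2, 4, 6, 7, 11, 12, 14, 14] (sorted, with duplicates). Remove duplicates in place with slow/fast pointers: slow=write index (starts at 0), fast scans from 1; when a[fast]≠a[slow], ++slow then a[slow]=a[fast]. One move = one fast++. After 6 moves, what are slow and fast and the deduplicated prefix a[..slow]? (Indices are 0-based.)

(s=0,f=1) a[fast]=4≠a[slow]=2 write a[1]=4 → slow++,fast++
(s=1,f=2) a[fast]=6≠a[slow]=4 write a[2]=6 → slow++,fast++
(s=2,f=3) a[fast]=7≠a[slow]=6 write a[3]=7 → slow++,fast++
(s=3,f=4) a[fast]=11≠a[slow]=7 write a[4]=11 → slow++,fast++
(s=4,f=5) a[fast]=12≠a[slow]=11 write a[5]=12 → slow++,fast++
(s=5,f=6) a[fast]=14≠a[slow]=12 write a[6]=14 → slow++,fast++

slow=6, fast=7, prefix=[2, 4, 6, 7, 11, 12, 14]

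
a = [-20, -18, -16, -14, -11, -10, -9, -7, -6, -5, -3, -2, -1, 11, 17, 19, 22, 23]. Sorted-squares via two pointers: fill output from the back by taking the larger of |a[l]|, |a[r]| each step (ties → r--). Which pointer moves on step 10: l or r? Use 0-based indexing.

[0,17] |-20|<=|23| out[17]=529 → r--
[0,16] |-20|<=|22| out[16]=484 → r--
[0,15] |-20|>|19| out[15]=400 → l++
[1,15] |-18|<=|19| out[14]=361 → r--
[1,14] |-18|>|17| out[13]=324 → l++
[2,14] |-16|<=|17| out[12]=289 → r--
[2,13] |-16|>|11| out[11]=256 → l++
[3,13] |-14|>|11| out[10]=196 → l++
[4,13] |-11|<=|11| out[9]=121 → r--
[4,12] |-11|>|-1| out[8]=121 → l++

l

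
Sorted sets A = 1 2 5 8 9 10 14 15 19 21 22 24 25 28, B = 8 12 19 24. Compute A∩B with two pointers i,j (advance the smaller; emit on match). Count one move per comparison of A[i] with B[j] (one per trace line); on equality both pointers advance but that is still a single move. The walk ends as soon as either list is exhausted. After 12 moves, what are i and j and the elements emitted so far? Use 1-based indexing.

i=12, j=4, emitted=[8, 19]

i=1 j=1: 1<8, i++
i=2 j=1: 2<8, i++
i=3 j=1: 5<8, i++
i=4 j=1: 8==8 emit, i++,j++
i=5 j=2: 9<12, i++
i=6 j=2: 10<12, i++
i=7 j=2: 14>12, j++
i=7 j=3: 14<19, i++
i=8 j=3: 15<19, i++
i=9 j=3: 19==19 emit, i++,j++
i=10 j=4: 21<24, i++
i=11 j=4: 22<24, i++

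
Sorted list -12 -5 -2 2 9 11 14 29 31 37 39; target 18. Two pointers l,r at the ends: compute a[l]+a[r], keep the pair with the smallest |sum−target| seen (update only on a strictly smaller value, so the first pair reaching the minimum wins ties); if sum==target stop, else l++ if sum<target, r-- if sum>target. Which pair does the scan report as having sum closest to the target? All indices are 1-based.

pair (-12, 31) with sum 19 (|Δ|=1)

[1,11] -12+39=27 d=9 * → r--
[1,10] -12+37=25 d=7 * → r--
[1,9] -12+31=19 d=1 * → r--
[1,8] -12+29=17 d=1 → l++
[2,8] -5+29=24 d=6 → r--
[2,7] -5+14=9 d=9 → l++
[3,7] -2+14=12 d=6 → l++
[4,7] 2+14=16 d=2 → l++
[5,7] 9+14=23 d=5 → r--
[5,6] 9+11=20 d=2 → r--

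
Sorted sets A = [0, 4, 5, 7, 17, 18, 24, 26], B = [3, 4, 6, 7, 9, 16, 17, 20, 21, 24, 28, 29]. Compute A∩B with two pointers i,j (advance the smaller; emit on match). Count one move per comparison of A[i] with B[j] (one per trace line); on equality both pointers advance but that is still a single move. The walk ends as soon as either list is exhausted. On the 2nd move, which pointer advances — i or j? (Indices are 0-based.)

j

[i=0,j=0] 0<3 → i++
[i=1,j=0] 4>3 → j++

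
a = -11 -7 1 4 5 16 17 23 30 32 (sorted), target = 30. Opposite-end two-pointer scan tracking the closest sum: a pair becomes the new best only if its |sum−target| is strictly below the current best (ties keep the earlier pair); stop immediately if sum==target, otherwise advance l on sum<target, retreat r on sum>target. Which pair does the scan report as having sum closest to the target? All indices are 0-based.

[0,9] -11+32=21 d=9 * → l++
[1,9] -7+32=25 d=5 * → l++
[2,9] 1+32=33 d=3 * → r--
[2,8] 1+30=31 d=1 * → r--
[2,7] 1+23=24 d=6 → l++
[3,7] 4+23=27 d=3 → l++
[4,7] 5+23=28 d=2 → l++
[5,7] 16+23=39 d=9 → r--
[5,6] 16+17=33 d=3 → r--

pair (1, 30) with sum 31 (|Δ|=1)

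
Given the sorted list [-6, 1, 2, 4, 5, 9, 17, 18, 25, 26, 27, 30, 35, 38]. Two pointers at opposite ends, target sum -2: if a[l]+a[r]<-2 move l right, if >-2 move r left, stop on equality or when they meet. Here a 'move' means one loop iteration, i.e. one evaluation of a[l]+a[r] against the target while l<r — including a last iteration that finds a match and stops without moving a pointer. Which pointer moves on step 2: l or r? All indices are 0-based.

l=0 r=13: -6+38=32 >-2, r--
l=0 r=12: -6+35=29 >-2, r--

r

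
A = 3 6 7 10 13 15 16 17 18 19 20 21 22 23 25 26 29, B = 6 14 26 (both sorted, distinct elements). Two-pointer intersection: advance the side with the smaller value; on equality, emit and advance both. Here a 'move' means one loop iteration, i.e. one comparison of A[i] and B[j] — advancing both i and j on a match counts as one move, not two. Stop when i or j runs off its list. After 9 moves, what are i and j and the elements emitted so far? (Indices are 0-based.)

[i=0,j=0] 3<6 → i++
[i=1,j=0] 6==6 emit → i++,j++
[i=2,j=1] 7<14 → i++
[i=3,j=1] 10<14 → i++
[i=4,j=1] 13<14 → i++
[i=5,j=1] 15>14 → j++
[i=5,j=2] 15<26 → i++
[i=6,j=2] 16<26 → i++
[i=7,j=2] 17<26 → i++

i=8, j=2, emitted=[6]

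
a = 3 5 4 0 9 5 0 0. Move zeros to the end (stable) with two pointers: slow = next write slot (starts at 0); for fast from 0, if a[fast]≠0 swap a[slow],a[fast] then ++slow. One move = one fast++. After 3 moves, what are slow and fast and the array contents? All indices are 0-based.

(s=0,f=0) a[fast]=3≠0 swap→a[0]=3 → slow++,fast++
(s=1,f=1) a[fast]=5≠0 swap→a[1]=5 → slow++,fast++
(s=2,f=2) a[fast]=4≠0 swap→a[2]=4 → slow++,fast++

slow=3, fast=3, a=[3, 5, 4, 0, 9, 5, 0, 0]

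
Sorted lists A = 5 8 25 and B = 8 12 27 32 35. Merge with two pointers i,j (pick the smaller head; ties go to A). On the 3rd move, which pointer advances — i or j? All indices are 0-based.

i=0 j=0: A[i]=5<=B[j]=8 take 5, i++
i=1 j=0: A[i]=8<=B[j]=8 take 8, i++
i=2 j=0: A[i]=25>B[j]=8 take 8, j++

j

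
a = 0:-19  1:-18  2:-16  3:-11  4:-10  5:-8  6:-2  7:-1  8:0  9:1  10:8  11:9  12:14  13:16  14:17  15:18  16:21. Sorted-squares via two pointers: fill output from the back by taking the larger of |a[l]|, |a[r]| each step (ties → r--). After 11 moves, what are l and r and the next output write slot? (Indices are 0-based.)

l=0 r=16: |-19|<=|21| out[16]=441, r--
l=0 r=15: |-19|>|18| out[15]=361, l++
l=1 r=15: |-18|<=|18| out[14]=324, r--
l=1 r=14: |-18|>|17| out[13]=324, l++
l=2 r=14: |-16|<=|17| out[12]=289, r--
l=2 r=13: |-16|<=|16| out[11]=256, r--
l=2 r=12: |-16|>|14| out[10]=256, l++
l=3 r=12: |-11|<=|14| out[9]=196, r--
l=3 r=11: |-11|>|9| out[8]=121, l++
l=4 r=11: |-10|>|9| out[7]=100, l++
l=5 r=11: |-8|<=|9| out[6]=81, r--

l=5, r=10, next write slot=5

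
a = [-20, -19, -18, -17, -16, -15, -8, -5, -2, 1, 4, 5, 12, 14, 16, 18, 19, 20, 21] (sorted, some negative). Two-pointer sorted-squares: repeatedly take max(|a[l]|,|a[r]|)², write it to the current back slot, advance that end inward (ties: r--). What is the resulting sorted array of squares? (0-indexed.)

[1, 4, 16, 25, 25, 64, 144, 196, 225, 256, 256, 289, 324, 324, 361, 361, 400, 400, 441]

[0,18] |-20|<=|21| out[18]=441 → r--
[0,17] |-20|<=|20| out[17]=400 → r--
[0,16] |-20|>|19| out[16]=400 → l++
[1,16] |-19|<=|19| out[15]=361 → r--
[1,15] |-19|>|18| out[14]=361 → l++
[2,15] |-18|<=|18| out[13]=324 → r--
[2,14] |-18|>|16| out[12]=324 → l++
[3,14] |-17|>|16| out[11]=289 → l++
[4,14] |-16|<=|16| out[10]=256 → r--
[4,13] |-16|>|14| out[9]=256 → l++
[5,13] |-15|>|14| out[8]=225 → l++
[6,13] |-8|<=|14| out[7]=196 → r--
[6,12] |-8|<=|12| out[6]=144 → r--
[6,11] |-8|>|5| out[5]=64 → l++
[7,11] |-5|<=|5| out[4]=25 → r--
[7,10] |-5|>|4| out[3]=25 → l++
[8,10] |-2|<=|4| out[2]=16 → r--
[8,9] |-2|>|1| out[1]=4 → l++
[9,9] |1|<=|1| out[0]=1 → r--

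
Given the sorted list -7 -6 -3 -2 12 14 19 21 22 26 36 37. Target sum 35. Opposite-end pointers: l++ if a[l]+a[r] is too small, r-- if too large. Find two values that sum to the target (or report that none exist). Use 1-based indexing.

(-2, 37)

l=1 r=12: -7+37=30 <35, l++
l=2 r=12: -6+37=31 <35, l++
l=3 r=12: -3+37=34 <35, l++
l=4 r=12: -2+37=35, found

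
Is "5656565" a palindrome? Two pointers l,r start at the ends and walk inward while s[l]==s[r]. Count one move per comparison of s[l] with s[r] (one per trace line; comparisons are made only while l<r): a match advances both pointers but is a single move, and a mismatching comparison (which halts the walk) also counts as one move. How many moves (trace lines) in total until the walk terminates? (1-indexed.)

[1,7] '5'=='5' → l++,r--
[2,6] '6'=='6' → l++,r--
[3,5] '5'=='5' → l++,r--

3 moves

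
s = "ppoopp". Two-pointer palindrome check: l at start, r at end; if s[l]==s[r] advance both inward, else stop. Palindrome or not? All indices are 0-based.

palindrome

[0,5] 'p'=='p' → l++,r--
[1,4] 'p'=='p' → l++,r--
[2,3] 'o'=='o' → l++,r--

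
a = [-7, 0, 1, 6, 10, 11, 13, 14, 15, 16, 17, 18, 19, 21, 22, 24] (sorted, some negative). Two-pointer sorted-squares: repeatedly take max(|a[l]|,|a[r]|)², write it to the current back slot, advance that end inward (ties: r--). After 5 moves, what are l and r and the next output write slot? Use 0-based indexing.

[0,15] |-7|<=|24| out[15]=576 → r--
[0,14] |-7|<=|22| out[14]=484 → r--
[0,13] |-7|<=|21| out[13]=441 → r--
[0,12] |-7|<=|19| out[12]=361 → r--
[0,11] |-7|<=|18| out[11]=324 → r--

l=0, r=10, next write slot=10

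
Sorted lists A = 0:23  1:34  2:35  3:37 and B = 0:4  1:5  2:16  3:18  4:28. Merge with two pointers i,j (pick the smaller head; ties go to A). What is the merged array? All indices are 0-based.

[4, 5, 16, 18, 23, 28, 34, 35, 37]

[i=0,j=0] A[i]=23>B[j]=4 take 4 → j++
[i=0,j=1] A[i]=23>B[j]=5 take 5 → j++
[i=0,j=2] A[i]=23>B[j]=16 take 16 → j++
[i=0,j=3] A[i]=23>B[j]=18 take 18 → j++
[i=0,j=4] A[i]=23<=B[j]=28 take 23 → i++
[i=1,j=4] A[i]=34>B[j]=28 take 28 → j++
[i=1,j=5] B done, take A[i]=34 → i++
[i=2,j=5] B done, take A[i]=35 → i++
[i=3,j=5] B done, take A[i]=37 → i++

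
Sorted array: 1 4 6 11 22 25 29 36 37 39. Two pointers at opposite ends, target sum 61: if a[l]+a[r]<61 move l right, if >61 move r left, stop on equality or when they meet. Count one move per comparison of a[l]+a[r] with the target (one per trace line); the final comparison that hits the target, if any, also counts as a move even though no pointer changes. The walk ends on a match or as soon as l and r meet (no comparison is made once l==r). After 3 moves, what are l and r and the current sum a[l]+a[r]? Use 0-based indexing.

[0,9] 1+39=40 <61 → l++
[1,9] 4+39=43 <61 → l++
[2,9] 6+39=45 <61 → l++

l=3, r=9, sum=50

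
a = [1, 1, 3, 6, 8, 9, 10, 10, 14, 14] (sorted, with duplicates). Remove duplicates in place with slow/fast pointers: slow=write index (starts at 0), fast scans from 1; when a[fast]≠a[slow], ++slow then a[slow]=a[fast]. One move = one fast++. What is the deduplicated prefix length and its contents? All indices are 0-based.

length 7; prefix = [1, 3, 6, 8, 9, 10, 14]

(s=0,f=1) a[fast]=1=a[slow] dup → fast++
(s=0,f=2) a[fast]=3≠a[slow]=1 write a[1]=3 → slow++,fast++
(s=1,f=3) a[fast]=6≠a[slow]=3 write a[2]=6 → slow++,fast++
(s=2,f=4) a[fast]=8≠a[slow]=6 write a[3]=8 → slow++,fast++
(s=3,f=5) a[fast]=9≠a[slow]=8 write a[4]=9 → slow++,fast++
(s=4,f=6) a[fast]=10≠a[slow]=9 write a[5]=10 → slow++,fast++
(s=5,f=7) a[fast]=10=a[slow] dup → fast++
(s=5,f=8) a[fast]=14≠a[slow]=10 write a[6]=14 → slow++,fast++
(s=6,f=9) a[fast]=14=a[slow] dup → fast++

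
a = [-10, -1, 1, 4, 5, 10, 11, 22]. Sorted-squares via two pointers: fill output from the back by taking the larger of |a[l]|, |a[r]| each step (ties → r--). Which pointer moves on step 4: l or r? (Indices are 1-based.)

l=1 r=8: |-10|<=|22| out[8]=484, r--
l=1 r=7: |-10|<=|11| out[7]=121, r--
l=1 r=6: |-10|<=|10| out[6]=100, r--
l=1 r=5: |-10|>|5| out[5]=100, l++

l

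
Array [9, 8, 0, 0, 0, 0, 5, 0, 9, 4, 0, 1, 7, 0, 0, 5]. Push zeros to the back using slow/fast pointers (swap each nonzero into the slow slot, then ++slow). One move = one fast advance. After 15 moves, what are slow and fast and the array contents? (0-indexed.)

(s=0,f=0) a[fast]=9≠0 swap→a[0]=9 → slow++,fast++
(s=1,f=1) a[fast]=8≠0 swap→a[1]=8 → slow++,fast++
(s=2,f=2) a[fast]=0 → fast++
(s=2,f=3) a[fast]=0 → fast++
(s=2,f=4) a[fast]=0 → fast++
(s=2,f=5) a[fast]=0 → fast++
(s=2,f=6) a[fast]=5≠0 swap→a[2]=5 → slow++,fast++
(s=3,f=7) a[fast]=0 → fast++
(s=3,f=8) a[fast]=9≠0 swap→a[3]=9 → slow++,fast++
(s=4,f=9) a[fast]=4≠0 swap→a[4]=4 → slow++,fast++
(s=5,f=10) a[fast]=0 → fast++
(s=5,f=11) a[fast]=1≠0 swap→a[5]=1 → slow++,fast++
(s=6,f=12) a[fast]=7≠0 swap→a[6]=7 → slow++,fast++
(s=7,f=13) a[fast]=0 → fast++
(s=7,f=14) a[fast]=0 → fast++

slow=7, fast=15, a=[9, 8, 5, 9, 4, 1, 7, 0, 0, 0, 0, 0, 0, 0, 0, 5]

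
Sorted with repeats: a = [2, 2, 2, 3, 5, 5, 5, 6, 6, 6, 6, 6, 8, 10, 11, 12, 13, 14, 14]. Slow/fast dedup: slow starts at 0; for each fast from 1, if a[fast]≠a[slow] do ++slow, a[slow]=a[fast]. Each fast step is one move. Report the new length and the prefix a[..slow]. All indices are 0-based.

slow=0 fast=1: a[fast]=2=a[slow] dup, fast++
slow=0 fast=2: a[fast]=2=a[slow] dup, fast++
slow=0 fast=3: a[fast]=3≠a[slow]=2 write a[1]=3, slow++,fast++
slow=1 fast=4: a[fast]=5≠a[slow]=3 write a[2]=5, slow++,fast++
slow=2 fast=5: a[fast]=5=a[slow] dup, fast++
slow=2 fast=6: a[fast]=5=a[slow] dup, fast++
slow=2 fast=7: a[fast]=6≠a[slow]=5 write a[3]=6, slow++,fast++
slow=3 fast=8: a[fast]=6=a[slow] dup, fast++
slow=3 fast=9: a[fast]=6=a[slow] dup, fast++
slow=3 fast=10: a[fast]=6=a[slow] dup, fast++
slow=3 fast=11: a[fast]=6=a[slow] dup, fast++
slow=3 fast=12: a[fast]=8≠a[slow]=6 write a[4]=8, slow++,fast++
slow=4 fast=13: a[fast]=10≠a[slow]=8 write a[5]=10, slow++,fast++
slow=5 fast=14: a[fast]=11≠a[slow]=10 write a[6]=11, slow++,fast++
slow=6 fast=15: a[fast]=12≠a[slow]=11 write a[7]=12, slow++,fast++
slow=7 fast=16: a[fast]=13≠a[slow]=12 write a[8]=13, slow++,fast++
slow=8 fast=17: a[fast]=14≠a[slow]=13 write a[9]=14, slow++,fast++
slow=9 fast=18: a[fast]=14=a[slow] dup, fast++

length 10; prefix = [2, 3, 5, 6, 8, 10, 11, 12, 13, 14]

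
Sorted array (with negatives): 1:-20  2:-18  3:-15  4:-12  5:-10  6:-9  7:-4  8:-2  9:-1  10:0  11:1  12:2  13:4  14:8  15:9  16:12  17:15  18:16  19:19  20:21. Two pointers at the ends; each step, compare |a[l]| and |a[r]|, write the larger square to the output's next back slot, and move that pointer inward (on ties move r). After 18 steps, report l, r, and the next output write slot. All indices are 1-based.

l=1 r=20: |-20|<=|21| out[20]=441, r--
l=1 r=19: |-20|>|19| out[19]=400, l++
l=2 r=19: |-18|<=|19| out[18]=361, r--
l=2 r=18: |-18|>|16| out[17]=324, l++
l=3 r=18: |-15|<=|16| out[16]=256, r--
l=3 r=17: |-15|<=|15| out[15]=225, r--
l=3 r=16: |-15|>|12| out[14]=225, l++
l=4 r=16: |-12|<=|12| out[13]=144, r--
l=4 r=15: |-12|>|9| out[12]=144, l++
l=5 r=15: |-10|>|9| out[11]=100, l++
l=6 r=15: |-9|<=|9| out[10]=81, r--
l=6 r=14: |-9|>|8| out[9]=81, l++
l=7 r=14: |-4|<=|8| out[8]=64, r--
l=7 r=13: |-4|<=|4| out[7]=16, r--
l=7 r=12: |-4|>|2| out[6]=16, l++
l=8 r=12: |-2|<=|2| out[5]=4, r--
l=8 r=11: |-2|>|1| out[4]=4, l++
l=9 r=11: |-1|<=|1| out[3]=1, r--

l=9, r=10, next write slot=2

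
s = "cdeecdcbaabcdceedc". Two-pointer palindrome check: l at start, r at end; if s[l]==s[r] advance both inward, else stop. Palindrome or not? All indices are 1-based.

palindrome

[1,18] 'c'=='c' → l++,r--
[2,17] 'd'=='d' → l++,r--
[3,16] 'e'=='e' → l++,r--
[4,15] 'e'=='e' → l++,r--
[5,14] 'c'=='c' → l++,r--
[6,13] 'd'=='d' → l++,r--
[7,12] 'c'=='c' → l++,r--
[8,11] 'b'=='b' → l++,r--
[9,10] 'a'=='a' → l++,r--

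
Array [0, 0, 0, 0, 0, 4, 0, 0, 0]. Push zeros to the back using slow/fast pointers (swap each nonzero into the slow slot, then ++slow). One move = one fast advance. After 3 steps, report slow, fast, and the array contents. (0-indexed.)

slow=0, fast=3, a=[0, 0, 0, 0, 0, 4, 0, 0, 0]

slow=0 fast=0: a[fast]=0, fast++
slow=0 fast=1: a[fast]=0, fast++
slow=0 fast=2: a[fast]=0, fast++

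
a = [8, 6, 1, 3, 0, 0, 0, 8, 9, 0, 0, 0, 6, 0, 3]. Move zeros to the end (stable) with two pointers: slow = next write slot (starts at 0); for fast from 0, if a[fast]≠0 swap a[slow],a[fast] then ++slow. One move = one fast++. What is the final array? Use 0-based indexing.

[8, 6, 1, 3, 8, 9, 6, 3, 0, 0, 0, 0, 0, 0, 0]

slow=0 fast=0: a[fast]=8≠0 swap→a[0]=8, slow++,fast++
slow=1 fast=1: a[fast]=6≠0 swap→a[1]=6, slow++,fast++
slow=2 fast=2: a[fast]=1≠0 swap→a[2]=1, slow++,fast++
slow=3 fast=3: a[fast]=3≠0 swap→a[3]=3, slow++,fast++
slow=4 fast=4: a[fast]=0, fast++
slow=4 fast=5: a[fast]=0, fast++
slow=4 fast=6: a[fast]=0, fast++
slow=4 fast=7: a[fast]=8≠0 swap→a[4]=8, slow++,fast++
slow=5 fast=8: a[fast]=9≠0 swap→a[5]=9, slow++,fast++
slow=6 fast=9: a[fast]=0, fast++
slow=6 fast=10: a[fast]=0, fast++
slow=6 fast=11: a[fast]=0, fast++
slow=6 fast=12: a[fast]=6≠0 swap→a[6]=6, slow++,fast++
slow=7 fast=13: a[fast]=0, fast++
slow=7 fast=14: a[fast]=3≠0 swap→a[7]=3, slow++,fast++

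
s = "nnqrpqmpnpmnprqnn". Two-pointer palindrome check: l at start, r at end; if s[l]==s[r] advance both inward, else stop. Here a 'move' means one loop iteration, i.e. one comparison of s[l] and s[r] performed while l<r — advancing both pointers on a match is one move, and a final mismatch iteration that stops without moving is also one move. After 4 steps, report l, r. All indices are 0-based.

l=4, r=12

l=0 r=16: 'n'=='n', l++,r--
l=1 r=15: 'n'=='n', l++,r--
l=2 r=14: 'q'=='q', l++,r--
l=3 r=13: 'r'=='r', l++,r--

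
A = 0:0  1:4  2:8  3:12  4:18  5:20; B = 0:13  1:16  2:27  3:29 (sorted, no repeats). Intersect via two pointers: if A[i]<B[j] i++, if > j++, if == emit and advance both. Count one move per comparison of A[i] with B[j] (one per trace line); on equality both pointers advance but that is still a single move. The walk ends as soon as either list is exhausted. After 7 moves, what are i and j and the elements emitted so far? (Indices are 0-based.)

i=5, j=2, emitted=[]

[i=0,j=0] 0<13 → i++
[i=1,j=0] 4<13 → i++
[i=2,j=0] 8<13 → i++
[i=3,j=0] 12<13 → i++
[i=4,j=0] 18>13 → j++
[i=4,j=1] 18>16 → j++
[i=4,j=2] 18<27 → i++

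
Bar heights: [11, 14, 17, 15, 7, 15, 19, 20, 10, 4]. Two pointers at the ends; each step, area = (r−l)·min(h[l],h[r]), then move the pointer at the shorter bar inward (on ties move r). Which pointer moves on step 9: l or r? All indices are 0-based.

l=0 r=9: min(11,4)*9=36 best=36 *, r--
l=0 r=8: min(11,10)*8=80 best=80 *, r--
l=0 r=7: min(11,20)*7=77 best=80, l++
l=1 r=7: min(14,20)*6=84 best=84 *, l++
l=2 r=7: min(17,20)*5=85 best=85 *, l++
l=3 r=7: min(15,20)*4=60 best=85, l++
l=4 r=7: min(7,20)*3=21 best=85, l++
l=5 r=7: min(15,20)*2=30 best=85, l++
l=6 r=7: min(19,20)*1=19 best=85, l++

l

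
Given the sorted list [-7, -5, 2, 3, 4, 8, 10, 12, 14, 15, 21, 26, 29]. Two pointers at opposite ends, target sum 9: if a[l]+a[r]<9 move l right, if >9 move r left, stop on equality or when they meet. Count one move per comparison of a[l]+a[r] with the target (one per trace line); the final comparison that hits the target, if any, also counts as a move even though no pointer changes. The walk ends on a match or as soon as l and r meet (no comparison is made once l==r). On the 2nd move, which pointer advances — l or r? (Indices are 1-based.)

r

[1,13] -7+29=22 >9 → r--
[1,12] -7+26=19 >9 → r--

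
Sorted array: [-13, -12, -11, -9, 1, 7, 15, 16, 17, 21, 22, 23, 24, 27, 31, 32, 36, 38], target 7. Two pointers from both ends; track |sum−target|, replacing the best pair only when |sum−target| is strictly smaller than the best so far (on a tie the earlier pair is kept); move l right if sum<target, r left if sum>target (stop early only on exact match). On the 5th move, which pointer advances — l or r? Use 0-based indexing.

r

l=0 r=17: -13+38=25 d=18 *, r--
l=0 r=16: -13+36=23 d=16 *, r--
l=0 r=15: -13+32=19 d=12 *, r--
l=0 r=14: -13+31=18 d=11 *, r--
l=0 r=13: -13+27=14 d=7 *, r--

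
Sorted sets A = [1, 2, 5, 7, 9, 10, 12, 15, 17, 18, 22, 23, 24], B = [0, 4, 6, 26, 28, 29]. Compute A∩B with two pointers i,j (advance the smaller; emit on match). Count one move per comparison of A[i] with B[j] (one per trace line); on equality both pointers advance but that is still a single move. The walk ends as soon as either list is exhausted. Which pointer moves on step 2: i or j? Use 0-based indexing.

i=0 j=0: 1>0, j++
i=0 j=1: 1<4, i++

i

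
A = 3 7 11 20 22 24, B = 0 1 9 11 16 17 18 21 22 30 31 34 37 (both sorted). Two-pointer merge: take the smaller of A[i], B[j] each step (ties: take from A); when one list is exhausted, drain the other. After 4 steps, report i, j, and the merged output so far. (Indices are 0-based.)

i=0 j=0: A[i]=3>B[j]=0 take 0, j++
i=0 j=1: A[i]=3>B[j]=1 take 1, j++
i=0 j=2: A[i]=3<=B[j]=9 take 3, i++
i=1 j=2: A[i]=7<=B[j]=9 take 7, i++

i=2, j=2, merged so far=[0, 1, 3, 7]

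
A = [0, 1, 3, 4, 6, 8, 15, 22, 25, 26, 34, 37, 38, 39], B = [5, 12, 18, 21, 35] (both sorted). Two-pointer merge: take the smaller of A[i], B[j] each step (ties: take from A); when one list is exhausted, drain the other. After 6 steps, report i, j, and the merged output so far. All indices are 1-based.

[i=1,j=1] A[i]=0<=B[j]=5 take 0 → i++
[i=2,j=1] A[i]=1<=B[j]=5 take 1 → i++
[i=3,j=1] A[i]=3<=B[j]=5 take 3 → i++
[i=4,j=1] A[i]=4<=B[j]=5 take 4 → i++
[i=5,j=1] A[i]=6>B[j]=5 take 5 → j++
[i=5,j=2] A[i]=6<=B[j]=12 take 6 → i++

i=6, j=2, merged so far=[0, 1, 3, 4, 5, 6]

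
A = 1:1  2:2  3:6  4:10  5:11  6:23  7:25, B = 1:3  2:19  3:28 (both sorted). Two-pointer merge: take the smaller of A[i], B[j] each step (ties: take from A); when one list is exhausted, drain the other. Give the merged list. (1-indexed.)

[1, 2, 3, 6, 10, 11, 19, 23, 25, 28]

[i=1,j=1] A[i]=1<=B[j]=3 take 1 → i++
[i=2,j=1] A[i]=2<=B[j]=3 take 2 → i++
[i=3,j=1] A[i]=6>B[j]=3 take 3 → j++
[i=3,j=2] A[i]=6<=B[j]=19 take 6 → i++
[i=4,j=2] A[i]=10<=B[j]=19 take 10 → i++
[i=5,j=2] A[i]=11<=B[j]=19 take 11 → i++
[i=6,j=2] A[i]=23>B[j]=19 take 19 → j++
[i=6,j=3] A[i]=23<=B[j]=28 take 23 → i++
[i=7,j=3] A[i]=25<=B[j]=28 take 25 → i++
[i=8,j=3] A done, take B[j]=28 → j++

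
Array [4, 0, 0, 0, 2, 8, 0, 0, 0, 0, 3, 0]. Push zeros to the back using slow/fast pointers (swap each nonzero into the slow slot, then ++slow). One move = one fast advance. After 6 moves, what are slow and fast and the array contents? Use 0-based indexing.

slow=3, fast=6, a=[4, 2, 8, 0, 0, 0, 0, 0, 0, 0, 3, 0]

slow=0 fast=0: a[fast]=4≠0 swap→a[0]=4, slow++,fast++
slow=1 fast=1: a[fast]=0, fast++
slow=1 fast=2: a[fast]=0, fast++
slow=1 fast=3: a[fast]=0, fast++
slow=1 fast=4: a[fast]=2≠0 swap→a[1]=2, slow++,fast++
slow=2 fast=5: a[fast]=8≠0 swap→a[2]=8, slow++,fast++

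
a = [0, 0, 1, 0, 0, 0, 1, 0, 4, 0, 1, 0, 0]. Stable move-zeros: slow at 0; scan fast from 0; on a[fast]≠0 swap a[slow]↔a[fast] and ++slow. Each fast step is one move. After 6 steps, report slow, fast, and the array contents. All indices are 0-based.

slow=0 fast=0: a[fast]=0, fast++
slow=0 fast=1: a[fast]=0, fast++
slow=0 fast=2: a[fast]=1≠0 swap→a[0]=1, slow++,fast++
slow=1 fast=3: a[fast]=0, fast++
slow=1 fast=4: a[fast]=0, fast++
slow=1 fast=5: a[fast]=0, fast++

slow=1, fast=6, a=[1, 0, 0, 0, 0, 0, 1, 0, 4, 0, 1, 0, 0]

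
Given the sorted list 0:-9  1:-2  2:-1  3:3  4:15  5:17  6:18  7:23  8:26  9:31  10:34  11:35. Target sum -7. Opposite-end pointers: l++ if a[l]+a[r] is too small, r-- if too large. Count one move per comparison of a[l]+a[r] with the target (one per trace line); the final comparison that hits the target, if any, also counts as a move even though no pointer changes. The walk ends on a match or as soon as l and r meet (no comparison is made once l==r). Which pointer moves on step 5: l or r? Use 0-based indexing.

r

[0,11] -9+35=26 >-7 → r--
[0,10] -9+34=25 >-7 → r--
[0,9] -9+31=22 >-7 → r--
[0,8] -9+26=17 >-7 → r--
[0,7] -9+23=14 >-7 → r--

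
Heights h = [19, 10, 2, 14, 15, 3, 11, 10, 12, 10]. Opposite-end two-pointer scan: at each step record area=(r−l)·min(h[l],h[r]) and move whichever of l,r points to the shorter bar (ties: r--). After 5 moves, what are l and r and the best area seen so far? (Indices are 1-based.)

[1,10] min(19,10)*9=90 best=90 * → r--
[1,9] min(19,12)*8=96 best=96 * → r--
[1,8] min(19,10)*7=70 best=96 → r--
[1,7] min(19,11)*6=66 best=96 → r--
[1,6] min(19,3)*5=15 best=96 → r--

l=1, r=5, best area=96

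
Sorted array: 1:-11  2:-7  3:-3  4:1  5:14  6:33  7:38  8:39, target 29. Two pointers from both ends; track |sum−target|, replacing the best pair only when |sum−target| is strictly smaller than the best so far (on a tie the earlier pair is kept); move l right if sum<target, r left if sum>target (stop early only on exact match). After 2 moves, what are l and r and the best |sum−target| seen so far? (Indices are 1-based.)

l=1 r=8: -11+39=28 d=1 *, l++
l=2 r=8: -7+39=32 d=3, r--

l=2, r=7, best |Δ|=1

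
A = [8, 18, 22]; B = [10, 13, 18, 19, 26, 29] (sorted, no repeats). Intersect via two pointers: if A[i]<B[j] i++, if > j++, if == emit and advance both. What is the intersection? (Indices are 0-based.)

[i=0,j=0] 8<10 → i++
[i=1,j=0] 18>10 → j++
[i=1,j=1] 18>13 → j++
[i=1,j=2] 18==18 emit → i++,j++
[i=2,j=3] 22>19 → j++
[i=2,j=4] 22<26 → i++

intersection = [18]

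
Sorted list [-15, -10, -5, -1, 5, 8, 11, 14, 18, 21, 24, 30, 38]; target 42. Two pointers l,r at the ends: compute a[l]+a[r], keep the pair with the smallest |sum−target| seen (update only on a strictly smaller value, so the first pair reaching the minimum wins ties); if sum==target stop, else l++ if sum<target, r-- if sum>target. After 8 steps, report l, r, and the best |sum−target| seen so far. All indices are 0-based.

l=7, r=11, best |Δ|=1

[0,12] -15+38=23 d=19 * → l++
[1,12] -10+38=28 d=14 * → l++
[2,12] -5+38=33 d=9 * → l++
[3,12] -1+38=37 d=5 * → l++
[4,12] 5+38=43 d=1 * → r--
[4,11] 5+30=35 d=7 → l++
[5,11] 8+30=38 d=4 → l++
[6,11] 11+30=41 d=1 → l++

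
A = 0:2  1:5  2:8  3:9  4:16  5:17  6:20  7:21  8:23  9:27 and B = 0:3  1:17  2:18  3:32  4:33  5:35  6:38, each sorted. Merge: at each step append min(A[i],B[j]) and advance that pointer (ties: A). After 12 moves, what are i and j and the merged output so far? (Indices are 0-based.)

i=0 j=0: A[i]=2<=B[j]=3 take 2, i++
i=1 j=0: A[i]=5>B[j]=3 take 3, j++
i=1 j=1: A[i]=5<=B[j]=17 take 5, i++
i=2 j=1: A[i]=8<=B[j]=17 take 8, i++
i=3 j=1: A[i]=9<=B[j]=17 take 9, i++
i=4 j=1: A[i]=16<=B[j]=17 take 16, i++
i=5 j=1: A[i]=17<=B[j]=17 take 17, i++
i=6 j=1: A[i]=20>B[j]=17 take 17, j++
i=6 j=2: A[i]=20>B[j]=18 take 18, j++
i=6 j=3: A[i]=20<=B[j]=32 take 20, i++
i=7 j=3: A[i]=21<=B[j]=32 take 21, i++
i=8 j=3: A[i]=23<=B[j]=32 take 23, i++

i=9, j=3, merged so far=[2, 3, 5, 8, 9, 16, 17, 17, 18, 20, 21, 23]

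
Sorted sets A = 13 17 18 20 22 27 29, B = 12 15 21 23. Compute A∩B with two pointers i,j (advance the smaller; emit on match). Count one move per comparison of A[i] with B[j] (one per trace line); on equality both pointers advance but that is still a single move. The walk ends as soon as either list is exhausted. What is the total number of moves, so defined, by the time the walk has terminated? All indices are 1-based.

i=1 j=1: 13>12, j++
i=1 j=2: 13<15, i++
i=2 j=2: 17>15, j++
i=2 j=3: 17<21, i++
i=3 j=3: 18<21, i++
i=4 j=3: 20<21, i++
i=5 j=3: 22>21, j++
i=5 j=4: 22<23, i++
i=6 j=4: 27>23, j++

9 moves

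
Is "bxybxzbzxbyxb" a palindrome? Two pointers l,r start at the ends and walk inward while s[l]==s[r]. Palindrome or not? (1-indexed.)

palindrome

l=1 r=13: 'b'=='b', l++,r--
l=2 r=12: 'x'=='x', l++,r--
l=3 r=11: 'y'=='y', l++,r--
l=4 r=10: 'b'=='b', l++,r--
l=5 r=9: 'x'=='x', l++,r--
l=6 r=8: 'z'=='z', l++,r--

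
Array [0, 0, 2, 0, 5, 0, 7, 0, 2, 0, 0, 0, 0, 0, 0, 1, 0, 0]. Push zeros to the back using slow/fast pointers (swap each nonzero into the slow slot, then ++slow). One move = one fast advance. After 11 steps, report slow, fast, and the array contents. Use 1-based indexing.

slow=1 fast=1: a[fast]=0, fast++
slow=1 fast=2: a[fast]=0, fast++
slow=1 fast=3: a[fast]=2≠0 swap→a[1]=2, slow++,fast++
slow=2 fast=4: a[fast]=0, fast++
slow=2 fast=5: a[fast]=5≠0 swap→a[2]=5, slow++,fast++
slow=3 fast=6: a[fast]=0, fast++
slow=3 fast=7: a[fast]=7≠0 swap→a[3]=7, slow++,fast++
slow=4 fast=8: a[fast]=0, fast++
slow=4 fast=9: a[fast]=2≠0 swap→a[4]=2, slow++,fast++
slow=5 fast=10: a[fast]=0, fast++
slow=5 fast=11: a[fast]=0, fast++

slow=5, fast=12, a=[2, 5, 7, 2, 0, 0, 0, 0, 0, 0, 0, 0, 0, 0, 0, 1, 0, 0]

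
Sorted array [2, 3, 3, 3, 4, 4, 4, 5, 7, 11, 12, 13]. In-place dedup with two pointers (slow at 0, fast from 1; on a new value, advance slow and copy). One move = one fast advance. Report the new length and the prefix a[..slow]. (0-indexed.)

(s=0,f=1) a[fast]=3≠a[slow]=2 write a[1]=3 → slow++,fast++
(s=1,f=2) a[fast]=3=a[slow] dup → fast++
(s=1,f=3) a[fast]=3=a[slow] dup → fast++
(s=1,f=4) a[fast]=4≠a[slow]=3 write a[2]=4 → slow++,fast++
(s=2,f=5) a[fast]=4=a[slow] dup → fast++
(s=2,f=6) a[fast]=4=a[slow] dup → fast++
(s=2,f=7) a[fast]=5≠a[slow]=4 write a[3]=5 → slow++,fast++
(s=3,f=8) a[fast]=7≠a[slow]=5 write a[4]=7 → slow++,fast++
(s=4,f=9) a[fast]=11≠a[slow]=7 write a[5]=11 → slow++,fast++
(s=5,f=10) a[fast]=12≠a[slow]=11 write a[6]=12 → slow++,fast++
(s=6,f=11) a[fast]=13≠a[slow]=12 write a[7]=13 → slow++,fast++

length 8; prefix = [2, 3, 4, 5, 7, 11, 12, 13]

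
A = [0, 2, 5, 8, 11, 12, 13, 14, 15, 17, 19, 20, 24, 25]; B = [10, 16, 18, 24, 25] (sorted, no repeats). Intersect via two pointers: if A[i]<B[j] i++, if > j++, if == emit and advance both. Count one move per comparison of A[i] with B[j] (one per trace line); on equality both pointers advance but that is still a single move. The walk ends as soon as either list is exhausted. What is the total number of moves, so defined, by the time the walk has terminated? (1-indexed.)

[i=1,j=1] 0<10 → i++
[i=2,j=1] 2<10 → i++
[i=3,j=1] 5<10 → i++
[i=4,j=1] 8<10 → i++
[i=5,j=1] 11>10 → j++
[i=5,j=2] 11<16 → i++
[i=6,j=2] 12<16 → i++
[i=7,j=2] 13<16 → i++
[i=8,j=2] 14<16 → i++
[i=9,j=2] 15<16 → i++
[i=10,j=2] 17>16 → j++
[i=10,j=3] 17<18 → i++
[i=11,j=3] 19>18 → j++
[i=11,j=4] 19<24 → i++
[i=12,j=4] 20<24 → i++
[i=13,j=4] 24==24 emit → i++,j++
[i=14,j=5] 25==25 emit → i++,j++

17 moves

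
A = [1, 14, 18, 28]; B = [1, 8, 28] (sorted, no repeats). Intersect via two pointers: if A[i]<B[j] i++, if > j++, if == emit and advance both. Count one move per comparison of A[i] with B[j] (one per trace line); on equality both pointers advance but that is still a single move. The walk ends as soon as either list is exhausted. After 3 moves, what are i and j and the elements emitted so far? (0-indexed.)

i=0 j=0: 1==1 emit, i++,j++
i=1 j=1: 14>8, j++
i=1 j=2: 14<28, i++

i=2, j=2, emitted=[1]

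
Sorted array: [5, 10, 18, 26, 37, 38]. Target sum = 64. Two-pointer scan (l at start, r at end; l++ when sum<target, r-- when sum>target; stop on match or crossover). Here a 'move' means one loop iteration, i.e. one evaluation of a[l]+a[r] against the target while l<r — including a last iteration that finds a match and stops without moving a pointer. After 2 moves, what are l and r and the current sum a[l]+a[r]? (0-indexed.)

l=2, r=5, sum=56

[0,5] 5+38=43 <64 → l++
[1,5] 10+38=48 <64 → l++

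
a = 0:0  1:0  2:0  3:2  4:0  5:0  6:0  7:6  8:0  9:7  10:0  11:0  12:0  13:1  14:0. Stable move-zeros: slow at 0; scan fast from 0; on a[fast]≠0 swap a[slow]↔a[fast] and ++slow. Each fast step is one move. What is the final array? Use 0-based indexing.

slow=0 fast=0: a[fast]=0, fast++
slow=0 fast=1: a[fast]=0, fast++
slow=0 fast=2: a[fast]=0, fast++
slow=0 fast=3: a[fast]=2≠0 swap→a[0]=2, slow++,fast++
slow=1 fast=4: a[fast]=0, fast++
slow=1 fast=5: a[fast]=0, fast++
slow=1 fast=6: a[fast]=0, fast++
slow=1 fast=7: a[fast]=6≠0 swap→a[1]=6, slow++,fast++
slow=2 fast=8: a[fast]=0, fast++
slow=2 fast=9: a[fast]=7≠0 swap→a[2]=7, slow++,fast++
slow=3 fast=10: a[fast]=0, fast++
slow=3 fast=11: a[fast]=0, fast++
slow=3 fast=12: a[fast]=0, fast++
slow=3 fast=13: a[fast]=1≠0 swap→a[3]=1, slow++,fast++
slow=4 fast=14: a[fast]=0, fast++

[2, 6, 7, 1, 0, 0, 0, 0, 0, 0, 0, 0, 0, 0, 0]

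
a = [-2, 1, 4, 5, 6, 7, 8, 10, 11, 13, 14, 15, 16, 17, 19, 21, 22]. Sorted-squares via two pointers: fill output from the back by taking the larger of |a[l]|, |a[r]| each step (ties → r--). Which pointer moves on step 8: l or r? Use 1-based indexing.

r

[1,17] |-2|<=|22| out[17]=484 → r--
[1,16] |-2|<=|21| out[16]=441 → r--
[1,15] |-2|<=|19| out[15]=361 → r--
[1,14] |-2|<=|17| out[14]=289 → r--
[1,13] |-2|<=|16| out[13]=256 → r--
[1,12] |-2|<=|15| out[12]=225 → r--
[1,11] |-2|<=|14| out[11]=196 → r--
[1,10] |-2|<=|13| out[10]=169 → r--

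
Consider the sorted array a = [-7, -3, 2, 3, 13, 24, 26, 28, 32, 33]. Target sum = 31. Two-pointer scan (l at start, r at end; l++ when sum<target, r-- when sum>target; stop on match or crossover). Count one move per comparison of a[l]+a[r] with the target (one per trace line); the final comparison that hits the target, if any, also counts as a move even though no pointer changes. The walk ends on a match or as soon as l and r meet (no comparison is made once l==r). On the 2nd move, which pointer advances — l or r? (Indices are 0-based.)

[0,9] -7+33=26 <31 → l++
[1,9] -3+33=30 <31 → l++

l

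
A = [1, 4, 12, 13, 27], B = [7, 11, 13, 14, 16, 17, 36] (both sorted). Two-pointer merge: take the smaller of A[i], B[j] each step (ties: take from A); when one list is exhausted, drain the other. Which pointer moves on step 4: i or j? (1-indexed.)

j

i=1 j=1: A[i]=1<=B[j]=7 take 1, i++
i=2 j=1: A[i]=4<=B[j]=7 take 4, i++
i=3 j=1: A[i]=12>B[j]=7 take 7, j++
i=3 j=2: A[i]=12>B[j]=11 take 11, j++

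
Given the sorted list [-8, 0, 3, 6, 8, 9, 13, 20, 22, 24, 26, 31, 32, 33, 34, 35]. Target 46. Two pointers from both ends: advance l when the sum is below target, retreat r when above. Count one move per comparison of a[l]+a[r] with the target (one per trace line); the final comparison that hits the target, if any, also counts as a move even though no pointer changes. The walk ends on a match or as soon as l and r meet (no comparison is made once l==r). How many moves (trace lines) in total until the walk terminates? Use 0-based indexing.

[0,15] -8+35=27 <46 → l++
[1,15] 0+35=35 <46 → l++
[2,15] 3+35=38 <46 → l++
[3,15] 6+35=41 <46 → l++
[4,15] 8+35=43 <46 → l++
[5,15] 9+35=44 <46 → l++
[6,15] 13+35=48 >46 → r--
[6,14] 13+34=47 >46 → r--
[6,13] 13+33=46 → found

9 moves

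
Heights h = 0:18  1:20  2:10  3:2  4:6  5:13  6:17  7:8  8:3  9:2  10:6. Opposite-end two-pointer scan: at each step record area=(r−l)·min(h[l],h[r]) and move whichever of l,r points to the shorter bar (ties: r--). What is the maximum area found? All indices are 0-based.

max area = 102

[0,10] min(18,6)*10=60 best=60 * → r--
[0,9] min(18,2)*9=18 best=60 → r--
[0,8] min(18,3)*8=24 best=60 → r--
[0,7] min(18,8)*7=56 best=60 → r--
[0,6] min(18,17)*6=102 best=102 * → r--
[0,5] min(18,13)*5=65 best=102 → r--
[0,4] min(18,6)*4=24 best=102 → r--
[0,3] min(18,2)*3=6 best=102 → r--
[0,2] min(18,10)*2=20 best=102 → r--
[0,1] min(18,20)*1=18 best=102 → l++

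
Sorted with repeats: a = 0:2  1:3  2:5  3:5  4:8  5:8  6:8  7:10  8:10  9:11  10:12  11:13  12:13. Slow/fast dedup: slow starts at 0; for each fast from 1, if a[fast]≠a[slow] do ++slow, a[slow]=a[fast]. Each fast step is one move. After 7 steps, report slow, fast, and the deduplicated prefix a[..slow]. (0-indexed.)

slow=4, fast=8, prefix=[2, 3, 5, 8, 10]

slow=0 fast=1: a[fast]=3≠a[slow]=2 write a[1]=3, slow++,fast++
slow=1 fast=2: a[fast]=5≠a[slow]=3 write a[2]=5, slow++,fast++
slow=2 fast=3: a[fast]=5=a[slow] dup, fast++
slow=2 fast=4: a[fast]=8≠a[slow]=5 write a[3]=8, slow++,fast++
slow=3 fast=5: a[fast]=8=a[slow] dup, fast++
slow=3 fast=6: a[fast]=8=a[slow] dup, fast++
slow=3 fast=7: a[fast]=10≠a[slow]=8 write a[4]=10, slow++,fast++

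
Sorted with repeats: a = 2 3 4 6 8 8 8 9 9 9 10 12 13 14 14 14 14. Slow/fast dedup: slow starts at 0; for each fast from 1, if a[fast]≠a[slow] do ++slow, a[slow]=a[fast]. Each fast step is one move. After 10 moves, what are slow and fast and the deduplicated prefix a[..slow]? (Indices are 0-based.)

slow=0 fast=1: a[fast]=3≠a[slow]=2 write a[1]=3, slow++,fast++
slow=1 fast=2: a[fast]=4≠a[slow]=3 write a[2]=4, slow++,fast++
slow=2 fast=3: a[fast]=6≠a[slow]=4 write a[3]=6, slow++,fast++
slow=3 fast=4: a[fast]=8≠a[slow]=6 write a[4]=8, slow++,fast++
slow=4 fast=5: a[fast]=8=a[slow] dup, fast++
slow=4 fast=6: a[fast]=8=a[slow] dup, fast++
slow=4 fast=7: a[fast]=9≠a[slow]=8 write a[5]=9, slow++,fast++
slow=5 fast=8: a[fast]=9=a[slow] dup, fast++
slow=5 fast=9: a[fast]=9=a[slow] dup, fast++
slow=5 fast=10: a[fast]=10≠a[slow]=9 write a[6]=10, slow++,fast++

slow=6, fast=11, prefix=[2, 3, 4, 6, 8, 9, 10]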